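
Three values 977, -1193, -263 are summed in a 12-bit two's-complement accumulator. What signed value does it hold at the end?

-479

977 + (-1193) = -216 (111100101000)
-216 + (-263) = -479 (111000100001)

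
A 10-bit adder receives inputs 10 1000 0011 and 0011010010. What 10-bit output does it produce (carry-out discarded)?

  1010000011
+ 0011010010
= 1101010101

1101010101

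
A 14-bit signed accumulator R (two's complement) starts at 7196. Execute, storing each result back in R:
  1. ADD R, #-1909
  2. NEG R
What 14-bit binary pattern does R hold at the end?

Start: R = 7196 = 01110000011100.
R = 7196 + (-1909) = 5287 = 01010010100111
R = −(5287) = -5287 = 10101101011001

10101101011001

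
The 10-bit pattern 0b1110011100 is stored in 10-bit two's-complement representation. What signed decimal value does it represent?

-100

MSB is 1, so the value is negative.
Unsigned reading: 924. Subtract 2^10 = 1024: 924 − 1024 = -100.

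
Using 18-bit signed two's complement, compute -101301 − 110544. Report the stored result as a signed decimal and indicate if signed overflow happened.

-101301 → 100111010001001011
110544 → 011010111111010000
Subtract via negate-and-add: invert 011010111111010000 + 1 = 100101000000110000 (i.e. -110544).
  100111010001001011
+ 100101000000110000
= 001100010001111011  (discard carry-out 1)
Result 001100010001111011: MSB = 0 → value 50299.
Both addends (after negating the subtrahend) are negative but the stored result is non-negative: signed overflow. The true value -101301 − 110544 = -211845 lies outside [-131072, 131071].

50299; overflow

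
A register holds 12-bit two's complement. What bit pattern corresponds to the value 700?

700 is non-negative, so write it directly in 12 bits: 001010111100.

001010111100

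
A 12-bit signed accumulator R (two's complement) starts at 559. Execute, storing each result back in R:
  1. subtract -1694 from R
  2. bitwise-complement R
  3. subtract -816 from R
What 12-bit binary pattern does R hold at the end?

101001100010

Start: R = 559 = 001000101111.
R = 559 − (-1694) = 2253; wraps to -1843 = 100011001101
R = NOT 100011001101 = 011100110010 = 1842
R = 1842 − (-816) = 2658; wraps to -1438 = 101001100010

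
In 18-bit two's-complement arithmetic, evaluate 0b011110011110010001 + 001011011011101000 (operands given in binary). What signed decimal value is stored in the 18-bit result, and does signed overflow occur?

-90503; overflow

0b011110011110010001 → 011110011110010001 = 124817 (signed)
001011011011101000 = 46824 (signed)
  011110011110010001
+ 001011011011101000
= 101001111001111001
Result 101001111001111001: MSB = 1 → 171641 − 262144 = -90503.
Both addends are non-negative but the stored result is negative: signed overflow. The true value 124817 + 46824 = 171641 lies outside [-131072, 131071].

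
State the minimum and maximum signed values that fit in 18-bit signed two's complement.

Minimum: −2^17 = -131072.
Maximum: 2^17 − 1 = 131071.

min = -131072, max = 131071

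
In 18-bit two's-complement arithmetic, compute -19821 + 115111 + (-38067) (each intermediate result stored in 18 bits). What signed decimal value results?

57223

-19821 + 115111 = 95290 (010111010000111010)
95290 + (-38067) = 57223 (001101111110000111)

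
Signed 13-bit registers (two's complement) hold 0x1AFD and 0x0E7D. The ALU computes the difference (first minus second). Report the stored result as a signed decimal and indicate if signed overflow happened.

0x1AFD = 1101011111101 = -1283 (signed)
0x0E7D = 0111001111101 = 3709 (signed)
Subtract via negate-and-add: invert 0111001111101 + 1 = 1000110000011 (i.e. -3709).
  1101011111101
+ 1000110000011
= 0110010000000  (discard carry-out 1)
Result 0110010000000: MSB = 0 → value 3200.
Both addends (after negating the subtrahend) are negative but the stored result is non-negative: signed overflow. The true value -1283 − 3709 = -4992 lies outside [-4096, 4095].

3200; overflow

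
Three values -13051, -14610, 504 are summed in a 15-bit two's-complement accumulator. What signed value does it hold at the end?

5611

-13051 + (-14610) = -27661 → wraps to 5107 (001001111110011)
5107 + 504 = 5611 (001010111101011)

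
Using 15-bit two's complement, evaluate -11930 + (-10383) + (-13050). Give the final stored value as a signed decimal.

-2595

-11930 + (-10383) = -22313 → wraps to 10455 (010100011010111)
10455 + (-13050) = -2595 (111010111011101)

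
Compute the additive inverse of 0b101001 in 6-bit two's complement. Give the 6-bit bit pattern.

010111

Invert: 010110. Add 1: 010111.
Check: 101001 = -23, 010111 = 23.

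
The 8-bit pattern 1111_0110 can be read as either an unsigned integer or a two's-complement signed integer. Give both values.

unsigned = 246, signed = -10

Unsigned: 11110110 = 246.
Signed: MSB=1 → 246 − 256 = -10.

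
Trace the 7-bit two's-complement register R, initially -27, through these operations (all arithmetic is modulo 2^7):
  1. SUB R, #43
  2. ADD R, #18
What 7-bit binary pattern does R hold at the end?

1001100

Start: R = -27 = 1100101.
R = -27 − 43 = -70; wraps to 58 = 0111010
R = 58 + 18 = 76; wraps to -52 = 1001100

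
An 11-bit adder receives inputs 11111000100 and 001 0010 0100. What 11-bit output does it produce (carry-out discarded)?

  11111000100
+ 00100100100
= 00011101000  (discard carry-out 1)

00011101000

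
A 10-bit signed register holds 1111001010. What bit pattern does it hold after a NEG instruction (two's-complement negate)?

Invert: 0000110101. Add 1: 0000110110.
Check: 1111001010 = -54, 0000110110 = 54.

0000110110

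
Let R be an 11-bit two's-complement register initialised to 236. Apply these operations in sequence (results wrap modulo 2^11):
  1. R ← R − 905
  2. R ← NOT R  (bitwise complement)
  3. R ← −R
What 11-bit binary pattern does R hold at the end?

10101100100

Start: R = 236 = 00011101100.
R = 236 − 905 = -669 = 10101100011
R = NOT 10101100011 = 01010011100 = 668
R = −(668) = -668 = 10101100100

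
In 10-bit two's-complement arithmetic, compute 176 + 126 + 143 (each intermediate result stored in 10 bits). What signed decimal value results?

445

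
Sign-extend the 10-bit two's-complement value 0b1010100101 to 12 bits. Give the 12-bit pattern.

111010100101

MSB of 1010100101 is 1; replicate it into the new high bits.
11|1010100101 → 111010100101 (still -347).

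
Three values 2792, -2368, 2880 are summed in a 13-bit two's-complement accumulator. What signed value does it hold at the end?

3304

2792 + (-2368) = 424 (0000110101000)
424 + 2880 = 3304 (0110011101000)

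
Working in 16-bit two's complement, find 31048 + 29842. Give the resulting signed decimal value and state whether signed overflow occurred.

-4646; overflow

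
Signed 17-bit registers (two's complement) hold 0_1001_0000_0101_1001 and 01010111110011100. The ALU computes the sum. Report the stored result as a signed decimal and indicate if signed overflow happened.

-49163; overflow

0_1001_0000_0101_1001 → 01001000001011001 = 36953 (signed)
01010111110011100 = 44956 (signed)
  01001000001011001
+ 01010111110011100
= 10011111111110101
Result 10011111111110101: MSB = 1 → 81909 − 131072 = -49163.
Both addends are non-negative but the stored result is negative: signed overflow. The true value 36953 + 44956 = 81909 lies outside [-65536, 65535].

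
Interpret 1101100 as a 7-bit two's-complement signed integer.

MSB is 1, so the value is negative.
Unsigned reading: 108. Subtract 2^7 = 128: 108 − 128 = -20.

-20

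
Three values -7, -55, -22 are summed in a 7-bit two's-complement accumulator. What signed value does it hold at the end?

44

-7 + (-55) = -62 (1000010)
-62 + (-22) = -84 → wraps to 44 (0101100)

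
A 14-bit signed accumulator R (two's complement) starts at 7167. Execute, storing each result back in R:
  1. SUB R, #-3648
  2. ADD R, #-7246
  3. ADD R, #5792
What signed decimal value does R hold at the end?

-7023

Start: R = 7167 = 01101111111111.
R = 7167 − (-3648) = 10815; wraps to -5569 = 10101000111111
R = -5569 + (-7246) = -12815; wraps to 3569 = 00110111110001
R = 3569 + 5792 = 9361; wraps to -7023 = 10010010010001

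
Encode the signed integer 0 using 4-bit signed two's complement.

0000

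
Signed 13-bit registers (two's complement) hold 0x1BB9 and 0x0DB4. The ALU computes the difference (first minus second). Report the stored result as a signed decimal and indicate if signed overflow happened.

3589; overflow

0x1BB9 = 1101110111001 = -1095 (signed)
0x0DB4 = 0110110110100 = 3508 (signed)
Subtract via negate-and-add: invert 0110110110100 + 1 = 1001001001100 (i.e. -3508).
  1101110111001
+ 1001001001100
= 0111000000101  (discard carry-out 1)
Result 0111000000101: MSB = 0 → value 3589.
Both addends (after negating the subtrahend) are negative but the stored result is non-negative: signed overflow. The true value -1095 − 3508 = -4603 lies outside [-4096, 4095].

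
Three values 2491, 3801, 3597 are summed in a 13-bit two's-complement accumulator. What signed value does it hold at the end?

1697

2491 + 3801 = 6292 → wraps to -1900 (1100010010100)
-1900 + 3597 = 1697 (0011010100001)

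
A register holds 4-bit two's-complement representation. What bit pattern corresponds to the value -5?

1011

|-5| = 5 = 0101 in 4 bits.
Invert the bits: 1010. Add 1: 1011.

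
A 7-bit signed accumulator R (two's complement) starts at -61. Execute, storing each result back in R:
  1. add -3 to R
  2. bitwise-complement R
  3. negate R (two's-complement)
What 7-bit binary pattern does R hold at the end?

1000001

Start: R = -61 = 1000011.
R = -61 + (-3) = -64 = 1000000
R = NOT 1000000 = 0111111 = 63
R = −(63) = -63 = 1000001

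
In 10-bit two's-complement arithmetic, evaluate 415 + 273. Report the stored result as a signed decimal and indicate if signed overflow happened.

-336; overflow

415 → 0110011111
273 → 0100010001
  0110011111
+ 0100010001
= 1010110000
Result 1010110000: MSB = 1 → 688 − 1024 = -336.
Both addends are non-negative but the stored result is negative: signed overflow. The true value 415 + 273 = 688 lies outside [-512, 511].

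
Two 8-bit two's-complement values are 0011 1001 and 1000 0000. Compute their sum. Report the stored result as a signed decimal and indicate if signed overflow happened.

-71; no overflow

0011 1001 → 00111001 = 57 (signed)
1000 0000 → 10000000 = -128 (signed)
  00111001
+ 10000000
= 10111001
Result 10111001: MSB = 1 → 185 − 256 = -71.
Addends have opposite signs, so signed overflow cannot occur.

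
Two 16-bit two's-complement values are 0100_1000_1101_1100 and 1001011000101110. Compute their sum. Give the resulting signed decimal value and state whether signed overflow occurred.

0100_1000_1101_1100 → 0100100011011100 = 18652 (signed)
1001011000101110 = -27090 (signed)
  0100100011011100
+ 1001011000101110
= 1101111100001010
Result 1101111100001010: MSB = 1 → 57098 − 65536 = -8438.
Addends have opposite signs, so signed overflow cannot occur.

-8438; no overflow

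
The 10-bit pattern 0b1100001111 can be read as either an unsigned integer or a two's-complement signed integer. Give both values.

Unsigned: 1100001111 = 783.
Signed: MSB=1 → 783 − 1024 = -241.

unsigned = 783, signed = -241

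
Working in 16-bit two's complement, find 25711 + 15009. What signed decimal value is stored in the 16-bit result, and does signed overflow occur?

25711 → 0110010001101111
15009 → 0011101010100001
  0110010001101111
+ 0011101010100001
= 1001111100010000
Result 1001111100010000: MSB = 1 → 40720 − 65536 = -24816.
Both addends are non-negative but the stored result is negative: signed overflow. The true value 25711 + 15009 = 40720 lies outside [-32768, 32767].

-24816; overflow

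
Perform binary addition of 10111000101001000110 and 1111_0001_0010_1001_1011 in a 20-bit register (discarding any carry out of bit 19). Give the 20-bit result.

10101001110011100001

  10111000101001000110
+ 11110001001010011011
= 10101001110011100001  (discard carry-out 1)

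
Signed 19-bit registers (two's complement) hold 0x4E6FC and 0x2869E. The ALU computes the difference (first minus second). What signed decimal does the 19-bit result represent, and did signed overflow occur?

0x4E6FC = 1001110011011111100 = -203012 (signed)
0x2869E = 0101000011010011110 = 165534 (signed)
Subtract via negate-and-add: invert 0101000011010011110 + 1 = 1010111100101100010 (i.e. -165534).
  1001110011011111100
+ 1010111100101100010
= 0100110000001011110  (discard carry-out 1)
Result 0100110000001011110: MSB = 0 → value 155742.
Both addends (after negating the subtrahend) are negative but the stored result is non-negative: signed overflow. The true value -203012 − 165534 = -368546 lies outside [-262144, 262143].

155742; overflow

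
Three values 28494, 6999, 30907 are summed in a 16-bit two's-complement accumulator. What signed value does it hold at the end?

864

28494 + 6999 = 35493 → wraps to -30043 (1000101010100101)
-30043 + 30907 = 864 (0000001101100000)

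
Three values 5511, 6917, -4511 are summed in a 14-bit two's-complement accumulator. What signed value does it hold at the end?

7917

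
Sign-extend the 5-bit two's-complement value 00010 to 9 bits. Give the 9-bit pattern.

MSB of 00010 is 0; replicate it into the new high bits.
0000|00010 → 000000010 (still 2).

000000010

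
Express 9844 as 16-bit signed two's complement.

9844 is non-negative, so write it directly in 16 bits: 0010011001110100.

0010011001110100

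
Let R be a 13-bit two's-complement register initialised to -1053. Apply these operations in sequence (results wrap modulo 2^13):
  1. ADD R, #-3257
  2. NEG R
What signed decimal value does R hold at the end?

-3882

Start: R = -1053 = 1101111100011.
R = -1053 + (-3257) = -4310; wraps to 3882 = 0111100101010
R = −(3882) = -3882 = 1000011010110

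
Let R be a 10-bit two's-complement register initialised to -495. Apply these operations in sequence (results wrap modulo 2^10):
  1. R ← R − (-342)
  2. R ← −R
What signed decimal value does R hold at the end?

Start: R = -495 = 1000010001.
R = -495 − (-342) = -153 = 1101100111
R = −(-153) = 153 = 0010011001

153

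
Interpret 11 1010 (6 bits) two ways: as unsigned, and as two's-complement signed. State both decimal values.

unsigned = 58, signed = -6

Unsigned: 111010 = 58.
Signed: MSB=1 → 58 − 64 = -6.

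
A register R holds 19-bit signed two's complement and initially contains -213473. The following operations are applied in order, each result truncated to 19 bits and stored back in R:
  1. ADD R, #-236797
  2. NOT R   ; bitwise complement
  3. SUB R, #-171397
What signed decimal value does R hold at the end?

97378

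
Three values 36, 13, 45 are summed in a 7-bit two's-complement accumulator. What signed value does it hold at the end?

-34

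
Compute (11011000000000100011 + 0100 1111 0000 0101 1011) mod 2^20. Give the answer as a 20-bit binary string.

  11011000000000100011
+ 01001111000001011011
= 00100111000001111110  (discard carry-out 1)

00100111000001111110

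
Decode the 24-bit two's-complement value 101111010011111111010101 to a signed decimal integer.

MSB is 1, so the value is negative.
Unsigned reading: 12402645. Subtract 2^24 = 16777216: 12402645 − 16777216 = -4374571.

-4374571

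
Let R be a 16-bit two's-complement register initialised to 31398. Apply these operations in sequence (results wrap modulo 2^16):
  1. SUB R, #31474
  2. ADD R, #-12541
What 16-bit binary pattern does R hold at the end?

Start: R = 31398 = 0111101010100110.
R = 31398 − 31474 = -76 = 1111111110110100
R = -76 + (-12541) = -12617 = 1100111010110111

1100111010110111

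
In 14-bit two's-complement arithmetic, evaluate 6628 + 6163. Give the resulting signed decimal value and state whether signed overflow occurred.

-3593; overflow

6628 → 01100111100100
6163 → 01100000010011
  01100111100100
+ 01100000010011
= 11000111110111
Result 11000111110111: MSB = 1 → 12791 − 16384 = -3593.
Both addends are non-negative but the stored result is negative: signed overflow. The true value 6628 + 6163 = 12791 lies outside [-8192, 8191].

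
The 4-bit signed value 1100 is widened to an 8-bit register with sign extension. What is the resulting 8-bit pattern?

11111100

MSB of 1100 is 1; replicate it into the new high bits.
1111|1100 → 11111100 (still -4).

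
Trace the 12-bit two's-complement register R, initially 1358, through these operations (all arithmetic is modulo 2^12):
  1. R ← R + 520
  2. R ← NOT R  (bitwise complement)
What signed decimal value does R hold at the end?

-1879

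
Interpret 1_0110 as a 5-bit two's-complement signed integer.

MSB is 1, so the value is negative.
Unsigned reading: 22. Subtract 2^5 = 32: 22 − 32 = -10.

-10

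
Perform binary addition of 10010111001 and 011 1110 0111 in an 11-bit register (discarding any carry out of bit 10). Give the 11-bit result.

00010100000

  10010111001
+ 01111100111
= 00010100000  (discard carry-out 1)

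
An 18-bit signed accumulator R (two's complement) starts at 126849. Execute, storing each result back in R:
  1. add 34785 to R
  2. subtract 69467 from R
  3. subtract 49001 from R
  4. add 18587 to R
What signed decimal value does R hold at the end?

61753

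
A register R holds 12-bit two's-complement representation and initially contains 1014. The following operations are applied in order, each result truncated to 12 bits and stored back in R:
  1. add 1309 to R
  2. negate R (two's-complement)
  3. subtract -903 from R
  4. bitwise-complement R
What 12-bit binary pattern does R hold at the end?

010110001011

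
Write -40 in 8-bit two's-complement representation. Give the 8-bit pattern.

|-40| = 40 = 00101000 in 8 bits.
Invert the bits: 11010111. Add 1: 11011000.
Check: 11011000 reads as 216 − 256 = -40.

11011000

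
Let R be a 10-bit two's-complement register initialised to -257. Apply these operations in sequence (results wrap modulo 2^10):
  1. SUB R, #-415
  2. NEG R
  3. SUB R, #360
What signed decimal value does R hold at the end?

506

Start: R = -257 = 1011111111.
R = -257 − (-415) = 158 = 0010011110
R = −(158) = -158 = 1101100010
R = -158 − 360 = -518; wraps to 506 = 0111111010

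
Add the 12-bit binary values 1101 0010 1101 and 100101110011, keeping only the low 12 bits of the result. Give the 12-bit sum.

011010100000

  110100101101
+ 100101110011
= 011010100000  (discard carry-out 1)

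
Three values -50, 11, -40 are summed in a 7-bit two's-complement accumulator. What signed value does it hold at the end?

49

-50 + 11 = -39 (1011001)
-39 + (-40) = -79 → wraps to 49 (0110001)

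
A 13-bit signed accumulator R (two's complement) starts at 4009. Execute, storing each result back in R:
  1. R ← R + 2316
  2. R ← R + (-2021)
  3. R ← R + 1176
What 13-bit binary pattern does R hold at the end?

Start: R = 4009 = 0111110101001.
R = 4009 + 2316 = 6325; wraps to -1867 = 1100010110101
R = -1867 + (-2021) = -3888 = 1000011010000
R = -3888 + 1176 = -2712 = 1010101101000

1010101101000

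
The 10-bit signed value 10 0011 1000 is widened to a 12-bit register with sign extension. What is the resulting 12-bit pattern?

111000111000

MSB of 1000111000 is 1; replicate it into the new high bits.
11|1000111000 → 111000111000 (still -456).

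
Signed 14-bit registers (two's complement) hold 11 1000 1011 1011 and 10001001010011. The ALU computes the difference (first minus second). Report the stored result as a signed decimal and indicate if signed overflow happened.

5736; no overflow

11 1000 1011 1011 → 11100010111011 = -1861 (signed)
10001001010011 = -7597 (signed)
Subtract via negate-and-add: invert 10001001010011 + 1 = 01110110101101 (i.e. 7597).
  11100010111011
+ 01110110101101
= 01011001101000  (discard carry-out 1)
Result 01011001101000: MSB = 0 → value 5736.
Addends (after negating the subtrahend) have opposite signs, so signed overflow cannot occur.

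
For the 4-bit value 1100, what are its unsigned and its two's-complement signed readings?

unsigned = 12, signed = -4

Unsigned: 1100 = 12.
Signed: MSB=1 → 12 − 16 = -4.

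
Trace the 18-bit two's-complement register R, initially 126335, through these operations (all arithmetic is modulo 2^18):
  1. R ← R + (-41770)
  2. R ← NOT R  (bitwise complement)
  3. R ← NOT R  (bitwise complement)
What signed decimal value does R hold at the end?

Start: R = 126335 = 011110110101111111.
R = 126335 + (-41770) = 84565 = 010100101001010101
R = NOT 010100101001010101 = 101011010110101010 = -84566
R = NOT 101011010110101010 = 010100101001010101 = 84565

84565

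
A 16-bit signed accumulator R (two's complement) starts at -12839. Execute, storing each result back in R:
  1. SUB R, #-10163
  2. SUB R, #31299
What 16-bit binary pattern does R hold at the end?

Start: R = -12839 = 1100110111011001.
R = -12839 − (-10163) = -2676 = 1111010110001100
R = -2676 − 31299 = -33975; wraps to 31561 = 0111101101001001

0111101101001001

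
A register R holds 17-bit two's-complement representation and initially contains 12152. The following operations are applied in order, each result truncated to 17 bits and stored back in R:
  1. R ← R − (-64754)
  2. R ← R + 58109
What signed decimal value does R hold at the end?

Start: R = 12152 = 00010111101111000.
R = 12152 − (-64754) = 76906; wraps to -54166 = 10010110001101010
R = -54166 + 58109 = 3943 = 00000111101100111

3943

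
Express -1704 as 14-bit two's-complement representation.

11100101011000

|-1704| = 1704 = 00011010101000 in 14 bits.
Invert the bits: 11100101010111. Add 1: 11100101011000.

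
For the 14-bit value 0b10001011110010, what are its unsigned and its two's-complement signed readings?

Unsigned: 10001011110010 = 8946.
Signed: MSB=1 → 8946 − 16384 = -7438.

unsigned = 8946, signed = -7438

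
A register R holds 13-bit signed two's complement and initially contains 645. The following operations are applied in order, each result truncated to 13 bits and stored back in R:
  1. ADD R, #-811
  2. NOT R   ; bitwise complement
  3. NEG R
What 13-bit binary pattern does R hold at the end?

Start: R = 645 = 0001010000101.
R = 645 + (-811) = -166 = 1111101011010
R = NOT 1111101011010 = 0000010100101 = 165
R = −(165) = -165 = 1111101011011

1111101011011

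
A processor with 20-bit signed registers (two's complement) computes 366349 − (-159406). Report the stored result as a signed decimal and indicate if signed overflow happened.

366349 → 01011001011100001101
-159406 → 11011001000101010010
Subtract via negate-and-add: invert 11011001000101010010 + 1 = 00100110111010101110 (i.e. 159406).
  01011001011100001101
+ 00100110111010101110
= 10000000010110111011
Result 10000000010110111011: MSB = 1 → 525755 − 1048576 = -522821.
Both addends (after negating the subtrahend) are non-negative but the stored result is negative: signed overflow. The true value 366349 − (-159406) = 525755 lies outside [-524288, 524287].

-522821; overflow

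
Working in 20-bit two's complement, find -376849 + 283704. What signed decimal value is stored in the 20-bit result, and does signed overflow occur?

-376849 → 10100011111111101111
283704 → 01000101010000111000
  10100011111111101111
+ 01000101010000111000
= 11101001010000100111
Result 11101001010000100111: MSB = 1 → 955431 − 1048576 = -93145.
Addends have opposite signs, so signed overflow cannot occur.

-93145; no overflow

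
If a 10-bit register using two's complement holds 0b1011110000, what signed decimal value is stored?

-272

MSB is 1, so the value is negative.
Unsigned reading: 752. Subtract 2^10 = 1024: 752 − 1024 = -272.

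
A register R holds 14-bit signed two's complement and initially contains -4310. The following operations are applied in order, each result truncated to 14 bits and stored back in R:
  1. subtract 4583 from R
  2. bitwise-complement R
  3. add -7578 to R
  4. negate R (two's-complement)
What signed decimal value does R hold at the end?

-1314

Start: R = -4310 = 10111100101010.
R = -4310 − 4583 = -8893; wraps to 7491 = 01110101000011
R = NOT 01110101000011 = 10001010111100 = -7492
R = -7492 + (-7578) = -15070; wraps to 1314 = 00010100100010
R = −(1314) = -1314 = 11101011011110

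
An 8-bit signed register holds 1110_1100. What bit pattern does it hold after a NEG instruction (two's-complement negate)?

Invert: 00010011. Add 1: 00010100.
Check: 11101100 = -20, 00010100 = 20.

00010100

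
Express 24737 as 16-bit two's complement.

24737 is non-negative, so write it directly in 16 bits: 0110000010100001.

0110000010100001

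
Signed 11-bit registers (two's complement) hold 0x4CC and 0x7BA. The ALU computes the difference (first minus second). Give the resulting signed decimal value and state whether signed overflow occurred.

0x4CC = 10011001100 = -820 (signed)
0x7BA = 11110111010 = -70 (signed)
Subtract via negate-and-add: invert 11110111010 + 1 = 00001000110 (i.e. 70).
  10011001100
+ 00001000110
= 10100010010
Result 10100010010: MSB = 1 → 1298 − 2048 = -750.
Addends (after negating the subtrahend) have opposite signs, so signed overflow cannot occur.

-750; no overflow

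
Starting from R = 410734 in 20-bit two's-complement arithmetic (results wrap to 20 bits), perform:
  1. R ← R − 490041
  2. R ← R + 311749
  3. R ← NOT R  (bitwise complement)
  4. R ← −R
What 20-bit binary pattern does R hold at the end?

00111000101111111011

Start: R = 410734 = 01100100010001101110.
R = 410734 − 490041 = -79307 = 11101100101000110101
R = -79307 + 311749 = 232442 = 00111000101111111010
R = NOT 00111000101111111010 = 11000111010000000101 = -232443
R = −(-232443) = 232443 = 00111000101111111011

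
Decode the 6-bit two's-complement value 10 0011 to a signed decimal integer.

MSB is 1, so the value is negative.
Invert: 011100. Add 1: 011101 = 29. So the value is −29.

-29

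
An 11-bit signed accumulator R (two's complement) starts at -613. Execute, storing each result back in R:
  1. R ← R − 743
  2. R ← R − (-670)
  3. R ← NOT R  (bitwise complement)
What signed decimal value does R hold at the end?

685

Start: R = -613 = 10110011011.
R = -613 − 743 = -1356; wraps to 692 = 01010110100
R = 692 − (-670) = 1362; wraps to -686 = 10101010010
R = NOT 10101010010 = 01010101101 = 685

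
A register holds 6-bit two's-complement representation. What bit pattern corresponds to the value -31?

100001

|-31| = 31 = 011111 in 6 bits.
Invert the bits: 100000. Add 1: 100001.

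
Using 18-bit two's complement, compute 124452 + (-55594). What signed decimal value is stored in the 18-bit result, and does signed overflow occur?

124452 → 011110011000100100
-55594 → 110010011011010110
  011110011000100100
+ 110010011011010110
= 010000110011111010  (discard carry-out 1)
Result 010000110011111010: MSB = 0 → value 68858.
Addends have opposite signs, so signed overflow cannot occur.

68858; no overflow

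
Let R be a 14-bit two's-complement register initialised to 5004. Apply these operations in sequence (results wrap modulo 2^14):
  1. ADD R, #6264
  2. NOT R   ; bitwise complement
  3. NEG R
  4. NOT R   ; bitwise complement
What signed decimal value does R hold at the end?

Start: R = 5004 = 01001110001100.
R = 5004 + 6264 = 11268; wraps to -5116 = 10110000000100
R = NOT 10110000000100 = 01001111111011 = 5115
R = −(5115) = -5115 = 10110000000101
R = NOT 10110000000101 = 01001111111010 = 5114

5114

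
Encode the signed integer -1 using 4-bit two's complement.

1111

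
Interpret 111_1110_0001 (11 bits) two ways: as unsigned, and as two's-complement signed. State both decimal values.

Unsigned: 11111100001 = 2017.
Signed: MSB=1 → 2017 − 2048 = -31.

unsigned = 2017, signed = -31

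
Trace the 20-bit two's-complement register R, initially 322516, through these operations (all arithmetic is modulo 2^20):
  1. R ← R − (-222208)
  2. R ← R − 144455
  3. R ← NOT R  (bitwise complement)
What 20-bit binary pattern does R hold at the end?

Start: R = 322516 = 01001110101111010100.
R = 322516 − (-222208) = 544724; wraps to -503852 = 10000100111111010100
R = -503852 − 144455 = -648307; wraps to 400269 = 01100001101110001101
R = NOT 01100001101110001101 = 10011110010001110010 = -400270

10011110010001110010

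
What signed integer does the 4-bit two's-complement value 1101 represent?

MSB is 1, so the value is negative.
Unsigned reading: 13. Subtract 2^4 = 16: 13 − 16 = -3.

-3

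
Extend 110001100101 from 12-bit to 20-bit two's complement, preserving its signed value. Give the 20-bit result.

11111111110001100101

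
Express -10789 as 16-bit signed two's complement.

1101010111011011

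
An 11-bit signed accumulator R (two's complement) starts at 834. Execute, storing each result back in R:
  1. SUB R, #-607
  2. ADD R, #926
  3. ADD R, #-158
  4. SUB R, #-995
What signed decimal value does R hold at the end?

Start: R = 834 = 01101000010.
R = 834 − (-607) = 1441; wraps to -607 = 10110100001
R = -607 + 926 = 319 = 00100111111
R = 319 + (-158) = 161 = 00010100001
R = 161 − (-995) = 1156; wraps to -892 = 10010000100

-892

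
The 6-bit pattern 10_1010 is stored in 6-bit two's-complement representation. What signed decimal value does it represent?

-22

MSB is 1, so the value is negative.
Unsigned reading: 42. Subtract 2^6 = 64: 42 − 64 = -22.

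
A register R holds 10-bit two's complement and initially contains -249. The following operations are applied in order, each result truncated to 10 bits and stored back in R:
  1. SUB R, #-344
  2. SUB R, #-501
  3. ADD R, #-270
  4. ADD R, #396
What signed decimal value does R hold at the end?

-302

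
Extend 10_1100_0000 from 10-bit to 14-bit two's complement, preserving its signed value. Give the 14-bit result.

11111011000000

MSB of 1011000000 is 1; replicate it into the new high bits.
1111|1011000000 → 11111011000000 (still -320).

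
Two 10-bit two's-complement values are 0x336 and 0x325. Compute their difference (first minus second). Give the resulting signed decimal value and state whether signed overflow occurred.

17; no overflow

0x336 = 1100110110 = -202 (signed)
0x325 = 1100100101 = -219 (signed)
Subtract via negate-and-add: invert 1100100101 + 1 = 0011011011 (i.e. 219).
  1100110110
+ 0011011011
= 0000010001  (discard carry-out 1)
Result 0000010001: MSB = 0 → value 17.
Addends (after negating the subtrahend) have opposite signs, so signed overflow cannot occur.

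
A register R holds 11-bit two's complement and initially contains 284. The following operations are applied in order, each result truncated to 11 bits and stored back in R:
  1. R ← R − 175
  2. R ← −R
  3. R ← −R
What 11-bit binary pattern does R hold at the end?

00001101101

Start: R = 284 = 00100011100.
R = 284 − 175 = 109 = 00001101101
R = −(109) = -109 = 11110010011
R = −(-109) = 109 = 00001101101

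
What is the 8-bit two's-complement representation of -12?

|-12| = 12 = 00001100 in 8 bits.
Invert the bits: 11110011. Add 1: 11110100.
Check: 11110100 reads as 244 − 256 = -12.

11110100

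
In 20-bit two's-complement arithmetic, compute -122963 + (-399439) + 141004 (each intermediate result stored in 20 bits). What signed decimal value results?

-381398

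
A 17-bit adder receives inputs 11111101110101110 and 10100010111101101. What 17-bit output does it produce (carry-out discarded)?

  11111101110101110
+ 10100010111101101
= 10100000110011011  (discard carry-out 1)

10100000110011011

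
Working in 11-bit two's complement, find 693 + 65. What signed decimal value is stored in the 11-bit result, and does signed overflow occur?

758; no overflow

693 → 01010110101
65 → 00001000001
  01010110101
+ 00001000001
= 01011110110
Result 01011110110: MSB = 0 → value 758.
Both addends are non-negative and so is the stored result: no signed overflow.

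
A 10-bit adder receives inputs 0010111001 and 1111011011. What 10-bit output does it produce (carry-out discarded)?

0010010100

  0010111001
+ 1111011011
= 0010010100  (discard carry-out 1)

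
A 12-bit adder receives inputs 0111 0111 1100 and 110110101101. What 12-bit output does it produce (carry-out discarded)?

  011101111100
+ 110110101101
= 010100101001  (discard carry-out 1)

010100101001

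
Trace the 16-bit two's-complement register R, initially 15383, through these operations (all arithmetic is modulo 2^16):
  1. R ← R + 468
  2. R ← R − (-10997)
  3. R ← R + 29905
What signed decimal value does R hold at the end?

Start: R = 15383 = 0011110000010111.
R = 15383 + 468 = 15851 = 0011110111101011
R = 15851 − (-10997) = 26848 = 0110100011100000
R = 26848 + 29905 = 56753; wraps to -8783 = 1101110110110001

-8783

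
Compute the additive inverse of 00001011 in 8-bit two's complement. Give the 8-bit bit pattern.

11110101

Invert: 11110100. Add 1: 11110101.
Check: 00001011 = 11, 11110101 = -11.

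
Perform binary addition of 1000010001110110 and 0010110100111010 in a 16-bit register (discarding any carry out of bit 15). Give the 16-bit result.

1011000110110000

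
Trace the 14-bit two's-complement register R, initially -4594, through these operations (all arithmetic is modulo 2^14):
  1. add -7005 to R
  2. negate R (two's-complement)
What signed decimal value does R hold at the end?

Start: R = -4594 = 10111000001110.
R = -4594 + (-7005) = -11599; wraps to 4785 = 01001010110001
R = −(4785) = -4785 = 10110101001111

-4785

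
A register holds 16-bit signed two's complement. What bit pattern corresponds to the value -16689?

|-16689| = 16689 = 0100000100110001 in 16 bits.
Invert the bits: 1011111011001110. Add 1: 1011111011001111.
Check: 1011111011001111 reads as 48847 − 65536 = -16689.

1011111011001111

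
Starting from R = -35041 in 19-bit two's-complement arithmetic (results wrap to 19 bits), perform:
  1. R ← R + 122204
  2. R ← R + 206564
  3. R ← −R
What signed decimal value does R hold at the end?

Start: R = -35041 = 1110111011100011111.
R = -35041 + 122204 = 87163 = 0010101010001111011
R = 87163 + 206564 = 293727; wraps to -230561 = 1000111101101011111
R = −(-230561) = 230561 = 0111000010010100001

230561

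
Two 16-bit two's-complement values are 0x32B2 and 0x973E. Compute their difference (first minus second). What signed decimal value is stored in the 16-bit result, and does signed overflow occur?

-25740; overflow

0x32B2 = 0011001010110010 = 12978 (signed)
0x973E = 1001011100111110 = -26818 (signed)
Subtract via negate-and-add: invert 1001011100111110 + 1 = 0110100011000010 (i.e. 26818).
  0011001010110010
+ 0110100011000010
= 1001101101110100
Result 1001101101110100: MSB = 1 → 39796 − 65536 = -25740.
Both addends (after negating the subtrahend) are non-negative but the stored result is negative: signed overflow. The true value 12978 − (-26818) = 39796 lies outside [-32768, 32767].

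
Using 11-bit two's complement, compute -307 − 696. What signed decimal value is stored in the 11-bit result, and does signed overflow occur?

-1003; no overflow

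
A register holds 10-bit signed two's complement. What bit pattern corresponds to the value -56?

1111001000

|-56| = 56 = 0000111000 in 10 bits.
Invert the bits: 1111000111. Add 1: 1111001000.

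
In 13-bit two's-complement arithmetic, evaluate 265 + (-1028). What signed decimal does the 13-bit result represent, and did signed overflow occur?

-763; no overflow

265 → 0000100001001
-1028 → 1101111111100
  0000100001001
+ 1101111111100
= 1110100000101
Result 1110100000101: MSB = 1 → 7429 − 8192 = -763.
Addends have opposite signs, so signed overflow cannot occur.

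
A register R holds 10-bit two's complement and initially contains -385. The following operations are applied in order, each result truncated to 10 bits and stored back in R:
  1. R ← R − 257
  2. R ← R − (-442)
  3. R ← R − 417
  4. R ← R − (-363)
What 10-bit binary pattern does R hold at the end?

1100000010

Start: R = -385 = 1001111111.
R = -385 − 257 = -642; wraps to 382 = 0101111110
R = 382 − (-442) = 824; wraps to -200 = 1100111000
R = -200 − 417 = -617; wraps to 407 = 0110010111
R = 407 − (-363) = 770; wraps to -254 = 1100000010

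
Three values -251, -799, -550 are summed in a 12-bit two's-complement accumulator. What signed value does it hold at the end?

-1600

-251 + (-799) = -1050 (101111100110)
-1050 + (-550) = -1600 (100111000000)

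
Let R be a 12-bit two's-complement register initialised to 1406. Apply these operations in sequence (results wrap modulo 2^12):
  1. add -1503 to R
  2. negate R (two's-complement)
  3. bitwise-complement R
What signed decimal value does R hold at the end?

Start: R = 1406 = 010101111110.
R = 1406 + (-1503) = -97 = 111110011111
R = −(-97) = 97 = 000001100001
R = NOT 000001100001 = 111110011110 = -98

-98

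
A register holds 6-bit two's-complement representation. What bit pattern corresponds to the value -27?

100101

|-27| = 27 = 011011 in 6 bits.
Invert the bits: 100100. Add 1: 100101.
Check: 100101 reads as 37 − 64 = -27.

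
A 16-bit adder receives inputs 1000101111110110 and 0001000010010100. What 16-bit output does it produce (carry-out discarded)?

  1000101111110110
+ 0001000010010100
= 1001110010001010

1001110010001010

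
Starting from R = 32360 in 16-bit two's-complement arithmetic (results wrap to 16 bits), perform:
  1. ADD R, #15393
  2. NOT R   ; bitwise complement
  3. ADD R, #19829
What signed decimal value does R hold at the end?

-27925

Start: R = 32360 = 0111111001101000.
R = 32360 + 15393 = 47753; wraps to -17783 = 1011101010001001
R = NOT 1011101010001001 = 0100010101110110 = 17782
R = 17782 + 19829 = 37611; wraps to -27925 = 1001001011101011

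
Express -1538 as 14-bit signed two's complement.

|-1538| = 1538 = 00011000000010 in 14 bits.
Invert the bits: 11100111111101. Add 1: 11100111111110.
Check: 11100111111110 reads as 14846 − 16384 = -1538.

11100111111110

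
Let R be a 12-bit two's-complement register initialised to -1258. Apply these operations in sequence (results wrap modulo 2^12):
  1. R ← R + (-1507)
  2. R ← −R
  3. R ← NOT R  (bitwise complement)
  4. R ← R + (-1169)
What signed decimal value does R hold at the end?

161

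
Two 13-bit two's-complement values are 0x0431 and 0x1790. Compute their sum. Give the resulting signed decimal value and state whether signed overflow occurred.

0x0431 = 0010000110001 = 1073 (signed)
0x1790 = 1011110010000 = -2160 (signed)
  0010000110001
+ 1011110010000
= 1101111000001
Result 1101111000001: MSB = 1 → 7105 − 8192 = -1087.
Addends have opposite signs, so signed overflow cannot occur.

-1087; no overflow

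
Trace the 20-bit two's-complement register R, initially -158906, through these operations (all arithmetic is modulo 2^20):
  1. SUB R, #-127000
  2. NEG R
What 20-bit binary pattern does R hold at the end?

Start: R = -158906 = 11011001001101000110.
R = -158906 − (-127000) = -31906 = 11111000001101011110
R = −(-31906) = 31906 = 00000111110010100010

00000111110010100010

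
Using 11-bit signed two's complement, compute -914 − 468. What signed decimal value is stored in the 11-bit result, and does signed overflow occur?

666; overflow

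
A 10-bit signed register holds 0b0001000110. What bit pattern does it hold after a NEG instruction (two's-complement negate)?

Invert: 1110111001. Add 1: 1110111010.

1110111010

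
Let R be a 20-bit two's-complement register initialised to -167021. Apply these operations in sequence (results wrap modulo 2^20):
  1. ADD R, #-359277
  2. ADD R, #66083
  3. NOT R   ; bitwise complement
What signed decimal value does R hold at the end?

460214

Start: R = -167021 = 11010111001110010011.
R = -167021 + (-359277) = -526298; wraps to 522278 = 01111111100000100110
R = 522278 + 66083 = 588361; wraps to -460215 = 10001111101001001001
R = NOT 10001111101001001001 = 01110000010110110110 = 460214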